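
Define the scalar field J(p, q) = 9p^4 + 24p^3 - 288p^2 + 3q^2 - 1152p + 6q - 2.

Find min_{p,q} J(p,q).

-5381

J(p,q) separates as A(p) + B(q) − 2, so its minimum is min A + min B − 2.
A'(p) = 36(p - 4)(p + 2)(p + 4) vanishes at p ∈ {-4, -2, 4}; B'(q) = 6q + 6 vanishes at q ∈ {-1}.
Local minima of A (where A''>0): A(-4)=768, A(4)=-5376. Local minima of B: B(-1)=-3.
So the global minimum of J is A(4) + B(-1) − 2 = -5376 − 3 − 2 = -5381, attained at (4, -1).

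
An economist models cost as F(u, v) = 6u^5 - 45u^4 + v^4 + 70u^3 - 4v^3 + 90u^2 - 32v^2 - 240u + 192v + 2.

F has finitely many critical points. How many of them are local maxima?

2

F separates as a function of u plus a function of v, so ∇F=0 decouples.
∂F/∂u = 30(u - 4)(u - 2)(u - 1)(u + 1) = 0 at u ∈ {-1, 1, 2, 4}; ∂F/∂v = 4(v - 4)(v - 3)(v + 4) = 0 at v ∈ {-4, 3, 4}.
The Hessian is diagonal: diag(F_uu, F_vv). Second derivatives: F_uu(-1)=-900, F_uu(1)=180, F_uu(2)=-180, F_uu(4)=900; F_vv(-4)=224, F_vv(3)=-28, F_vv(4)=32.
Local maxima occur where both diagonal entries negative: (-1, 3), (2, 3). Count: 2.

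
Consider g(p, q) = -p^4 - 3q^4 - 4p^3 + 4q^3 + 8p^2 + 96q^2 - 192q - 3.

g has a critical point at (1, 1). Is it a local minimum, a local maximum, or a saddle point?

The mixed partial ∂²g/∂p∂q is 0, so the Hessian at any point is diag(g_pp, g_qq) = diag(4(-3p^2 - 6p + 4), 12(-3q^2 + 2q + 16)).
At (1, 1): H = diag(-20, 180).
The eigenvalues have opposite signs, so H is indefinite: a saddle point.

saddle point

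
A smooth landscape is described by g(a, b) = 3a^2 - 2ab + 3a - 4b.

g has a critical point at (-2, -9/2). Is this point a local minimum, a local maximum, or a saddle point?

The Hessian of g is constant: H = [[6, -2], [-2, 0]].
det(H) = 6·0 − (-2)² = -4.
Since det(H) < 0, H is indefinite and the critical point is a saddle point.

saddle point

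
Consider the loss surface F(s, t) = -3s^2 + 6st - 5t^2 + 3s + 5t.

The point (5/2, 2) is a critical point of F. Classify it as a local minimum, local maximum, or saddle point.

The Hessian of F is constant: H = [[-6, 6], [6, -10]].
det(H) = (-6)·(-10) − 6² = 24.
det(H) > 0 and tr(H) = -16 < 0, so H is negative definite and the point is a local maximum.

local maximum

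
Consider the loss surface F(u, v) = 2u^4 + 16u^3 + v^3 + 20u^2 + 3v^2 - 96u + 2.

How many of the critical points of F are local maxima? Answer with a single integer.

F separates as a function of u plus a function of v, so ∇F=0 decouples.
∂F/∂u = 8(u - 1)(u + 3)(u + 4) = 0 at u ∈ {-4, -3, 1}; ∂F/∂v = 3v(v + 2) = 0 at v ∈ {-2, 0}.
The Hessian is diagonal: diag(F_uu, F_vv). Second derivatives: F_uu(-4)=40, F_uu(-3)=-32, F_uu(1)=160; F_vv(-2)=-6, F_vv(0)=6.
Local maxima occur where both diagonal entries negative: (-3, -2). Count: 1.

1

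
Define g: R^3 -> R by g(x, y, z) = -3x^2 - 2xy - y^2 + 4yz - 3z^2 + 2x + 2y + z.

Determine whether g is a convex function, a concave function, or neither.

neither

g is quadratic, so its Hessian is the constant matrix H = [[-6, -2, 0], [-2, -2, 4], [0, 4, -6]].
Leading principal minors: -6, 8, 48.
Neither pattern holds ⇒ H is indefinite ⇒ neither convex nor concave.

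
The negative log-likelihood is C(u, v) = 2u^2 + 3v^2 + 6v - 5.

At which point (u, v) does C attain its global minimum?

(0, -1)

C(u,v) separates as P(u) + Q(v) − 5, so its minimum is min P + min Q − 5.
P'(u) = 4u vanishes at u ∈ {0}; Q'(v) = 6v + 6 vanishes at v ∈ {-1}.
Local minima of P (where P''>0): P(0)=0. Local minima of Q: Q(-1)=-3.
So the global minimum of C is P(0) + Q(-1) − 5 = 0 − 3 − 5 = -8, attained at (0, -1).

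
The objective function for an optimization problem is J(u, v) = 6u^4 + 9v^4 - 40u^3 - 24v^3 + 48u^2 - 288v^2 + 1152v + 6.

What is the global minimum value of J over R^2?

J(u,v) separates as P(u) + Q(v) + 6, so its minimum is min P + min Q + 6.
P'(u) = 24u(u - 4)(u - 1) vanishes at u ∈ {0, 1, 4}; Q'(v) = 36(v - 4)(v - 2)(v + 4) vanishes at v ∈ {-4, 2, 4}.
Local minima of P (where P''>0): P(0)=0, P(4)=-256. Local minima of Q: Q(-4)=-5376, Q(4)=768.
So the global minimum of J is P(4) + Q(-4) + 6 = -256 − 5376 + 6 = -5626, attained at (4, -4).

-5626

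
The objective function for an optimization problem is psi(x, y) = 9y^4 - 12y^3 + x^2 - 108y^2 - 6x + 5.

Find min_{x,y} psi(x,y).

psi(x,y) separates as P(x) + Q(y) + 5, so its minimum is min P + min Q + 5.
P'(x) = 2x - 6 vanishes at x ∈ {3}; Q'(y) = 36y(y - 3)(y + 2) vanishes at y ∈ {-2, 0, 3}.
Local minima of P (where P''>0): P(3)=-9. Local minima of Q: Q(-2)=-192, Q(3)=-567.
So the global minimum of psi is P(3) + Q(3) + 5 = -9 − 567 + 5 = -571, attained at (3, 3).

-571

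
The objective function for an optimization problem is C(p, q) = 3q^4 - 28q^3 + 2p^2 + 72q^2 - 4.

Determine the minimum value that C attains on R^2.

-4

C(p,q) separates as A(p) + B(q) − 4, so its minimum is min A + min B − 4.
A'(p) = 4p vanishes at p ∈ {0}; B'(q) = 12q(q - 4)(q - 3) vanishes at q ∈ {0, 3, 4}.
Local minima of A (where A''>0): A(0)=0. Local minima of B: B(0)=0, B(4)=128.
So the global minimum of C is A(0) + B(0) − 4 = 0 + 0 − 4 = -4, attained at (0, 0).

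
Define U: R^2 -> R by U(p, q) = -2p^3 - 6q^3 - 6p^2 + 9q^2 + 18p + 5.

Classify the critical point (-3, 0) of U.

local minimum

The mixed partial ∂²U/∂p∂q is 0, so the Hessian at any point is diag(U_pp, U_qq) = diag(-12(p + 1), 18(-2q + 1)).
At (-3, 0): H = diag(24, 18).
Both eigenvalues are positive, so H is positive definite: a local minimum.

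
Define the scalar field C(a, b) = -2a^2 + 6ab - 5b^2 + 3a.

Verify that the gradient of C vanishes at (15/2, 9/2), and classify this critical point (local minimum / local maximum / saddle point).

local maximum

∇C = (-4a + 6b + 3, 6a - 10b); substituting (15/2, 9/2) gives ∇C = (0, 0), so (15/2, 9/2) is indeed a critical point.
The Hessian of C is constant: H = [[-4, 6], [6, -10]].
det(H) = (-4)·(-10) − 6² = 4.
det(H) > 0 and tr(H) = -14 < 0, so H is negative definite and the point is a local maximum.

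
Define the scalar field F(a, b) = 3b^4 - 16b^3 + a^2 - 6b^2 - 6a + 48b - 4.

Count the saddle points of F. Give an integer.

F separates as a function of a plus a function of b, so ∇F=0 decouples.
∂F/∂a = 2(a - 3) = 0 at a ∈ {3}; ∂F/∂b = 12(b - 4)(b - 1)(b + 1) = 0 at b ∈ {-1, 1, 4}.
The Hessian is diagonal: diag(F_aa, F_bb). Second derivatives: F_aa(3)=2; F_bb(-1)=120, F_bb(1)=-72, F_bb(4)=180.
Saddle points occur where the two diagonal entries have opposite signs: (3, 1). Count: 1.

1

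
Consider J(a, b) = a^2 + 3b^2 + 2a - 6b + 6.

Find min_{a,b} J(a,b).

2

J(a,b) separates as P(a) + Q(b) + 6, so its minimum is min P + min Q + 6.
P'(a) = 2a + 2 vanishes at a ∈ {-1}; Q'(b) = 6b - 6 vanishes at b ∈ {1}.
Local minima of P (where P''>0): P(-1)=-1. Local minima of Q: Q(1)=-3.
So the global minimum of J is P(-1) + Q(1) + 6 = -1 − 3 + 6 = 2, attained at (-1, 1).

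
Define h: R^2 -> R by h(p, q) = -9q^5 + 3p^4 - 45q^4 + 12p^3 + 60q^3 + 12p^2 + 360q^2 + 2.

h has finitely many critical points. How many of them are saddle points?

6

h separates as a function of p plus a function of q, so ∇h=0 decouples.
∂h/∂p = 12p(p + 1)(p + 2) = 0 at p ∈ {-2, -1, 0}; ∂h/∂q = -45q(q - 2)(q + 2)(q + 4) = 0 at q ∈ {-4, -2, 0, 2}.
The Hessian is diagonal: diag(h_pp, h_qq). Second derivatives: h_pp(-2)=24, h_pp(-1)=-12, h_pp(0)=24; h_qq(-4)=2160, h_qq(-2)=-720, h_qq(0)=720, h_qq(2)=-2160.
Saddle points occur where the two diagonal entries have opposite signs: (-2, -2), (-2, 2), (-1, -4), (-1, 0), (0, -2), (0, 2). Count: 6.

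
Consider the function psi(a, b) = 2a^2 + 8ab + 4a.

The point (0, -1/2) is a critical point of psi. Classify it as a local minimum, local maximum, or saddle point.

saddle point

The Hessian of psi is constant: H = [[4, 8], [8, 0]].
det(H) = 4·0 − 8² = -64.
Since det(H) < 0, H is indefinite and the critical point is a saddle point.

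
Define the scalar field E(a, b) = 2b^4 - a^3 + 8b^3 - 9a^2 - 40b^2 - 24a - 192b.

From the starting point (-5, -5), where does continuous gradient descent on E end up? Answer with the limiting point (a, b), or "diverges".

E is separable, so gradient descent decouples: a follows -∂E/∂a, b follows -∂E/∂b.
∂E/∂a = -3(a + 2)(a + 4); at a=-5 this is -9, so a increases.
∂E/∂b = 8(b - 3)(b + 2)(b + 4); at b=-5 this is -192, so b increases.
a converges to its nearest critical value -4 (a local min of the a-part); b converges to -4. The iterate converges to (-4, -4).

(-4, -4)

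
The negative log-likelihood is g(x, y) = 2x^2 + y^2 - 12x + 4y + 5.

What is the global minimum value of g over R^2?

-17

g(x,y) separates as P(x) + Q(y) + 5, so its minimum is min P + min Q + 5.
P'(x) = 4x - 12 vanishes at x ∈ {3}; Q'(y) = 2y + 4 vanishes at y ∈ {-2}.
Local minima of P (where P''>0): P(3)=-18. Local minima of Q: Q(-2)=-4.
So the global minimum of g is P(3) + Q(-2) + 5 = -18 − 4 + 5 = -17, attained at (3, -2).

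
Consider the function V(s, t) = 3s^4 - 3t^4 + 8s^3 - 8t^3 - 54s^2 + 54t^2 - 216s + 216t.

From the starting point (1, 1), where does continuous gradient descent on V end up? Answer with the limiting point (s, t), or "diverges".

(3, -2)

V is separable, so gradient descent decouples: s follows -∂V/∂s, t follows -∂V/∂t.
∂V/∂s = 12(s - 3)(s + 2)(s + 3); at s=1 this is -288, so s increases.
∂V/∂t = -12(t - 3)(t + 2)(t + 3); at t=1 this is 288, so t decreases.
s converges to its nearest critical value 3 (a local min of the s-part); t converges to -2. The iterate converges to (3, -2).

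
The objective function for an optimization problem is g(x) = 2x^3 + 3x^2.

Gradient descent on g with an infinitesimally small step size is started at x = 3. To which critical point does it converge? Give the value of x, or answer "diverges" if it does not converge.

g'(x) = 6x(x + 1), so g'(3) = 72.
Gradient descent moves in the -g' direction, i.e. x is decreasing.
The nearest critical point in that direction is x = 0, where g'' = 6 > 0 (a local minimum). The iterate converges there.

0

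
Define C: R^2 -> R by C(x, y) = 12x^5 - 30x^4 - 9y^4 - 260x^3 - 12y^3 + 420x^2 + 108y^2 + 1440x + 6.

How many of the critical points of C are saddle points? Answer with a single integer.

C separates as a function of x plus a function of y, so ∇C=0 decouples.
∂C/∂x = 60(x - 4)(x - 2)(x + 1)(x + 3) = 0 at x ∈ {-3, -1, 2, 4}; ∂C/∂y = -36y(y - 2)(y + 3) = 0 at y ∈ {-3, 0, 2}.
The Hessian is diagonal: diag(C_xx, C_yy). Second derivatives: C_xx(-3)=-4200, C_xx(-1)=1800, C_xx(2)=-1800, C_xx(4)=4200; C_yy(-3)=-540, C_yy(0)=216, C_yy(2)=-360.
Saddle points occur where the two diagonal entries have opposite signs: (-3, 0), (-1, -3), (-1, 2), (2, 0), (4, -3), (4, 2). Count: 6.

6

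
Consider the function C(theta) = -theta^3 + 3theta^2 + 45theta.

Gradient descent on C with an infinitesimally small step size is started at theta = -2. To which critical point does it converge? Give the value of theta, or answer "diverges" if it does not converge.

C'(theta) = -3(theta - 5)(theta + 3), so C'(-2) = 21.
Gradient descent moves in the -C' direction, i.e. theta is decreasing.
The nearest critical point in that direction is theta = -3, where C'' = 24 > 0 (a local minimum). The iterate converges there.

-3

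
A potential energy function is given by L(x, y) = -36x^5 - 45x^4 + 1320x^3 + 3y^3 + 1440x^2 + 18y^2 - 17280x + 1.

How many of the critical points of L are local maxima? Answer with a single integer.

2

L separates as a function of x plus a function of y, so ∇L=0 decouples.
∂L/∂x = -180(x - 4)(x - 2)(x + 3)(x + 4) = 0 at x ∈ {-4, -3, 2, 4}; ∂L/∂y = 9y(y + 4) = 0 at y ∈ {-4, 0}.
The Hessian is diagonal: diag(L_xx, L_yy). Second derivatives: L_xx(-4)=8640, L_xx(-3)=-6300, L_xx(2)=10800, L_xx(4)=-20160; L_yy(-4)=-36, L_yy(0)=36.
Local maxima occur where both diagonal entries negative: (-3, -4), (4, -4). Count: 2.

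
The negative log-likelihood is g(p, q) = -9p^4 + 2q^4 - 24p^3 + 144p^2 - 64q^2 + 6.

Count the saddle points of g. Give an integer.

5

g separates as a function of p plus a function of q, so ∇g=0 decouples.
∂g/∂p = -36p(p - 2)(p + 4) = 0 at p ∈ {-4, 0, 2}; ∂g/∂q = 8q(q - 4)(q + 4) = 0 at q ∈ {-4, 0, 4}.
The Hessian is diagonal: diag(g_pp, g_qq). Second derivatives: g_pp(-4)=-864, g_pp(0)=288, g_pp(2)=-432; g_qq(-4)=256, g_qq(0)=-128, g_qq(4)=256.
Saddle points occur where the two diagonal entries have opposite signs: (-4, -4), (-4, 4), (0, 0), (2, -4), (2, 4). Count: 5.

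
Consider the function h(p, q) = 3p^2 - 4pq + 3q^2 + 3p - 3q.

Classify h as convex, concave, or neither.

convex

h is quadratic, so its Hessian is the constant matrix H = [[6, -4], [-4, 6]].
det(H) = 20, tr(H) = 12.
det(H) > 0 and tr(H) > 0, so H is positive definite everywhere: convex.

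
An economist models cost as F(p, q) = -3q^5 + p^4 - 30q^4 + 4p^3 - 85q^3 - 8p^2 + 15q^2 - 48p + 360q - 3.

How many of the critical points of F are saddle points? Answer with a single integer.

F separates as a function of p plus a function of q, so ∇F=0 decouples.
∂F/∂p = 4(p - 2)(p + 2)(p + 3) = 0 at p ∈ {-3, -2, 2}; ∂F/∂q = -15(q - 1)(q + 2)(q + 3)(q + 4) = 0 at q ∈ {-4, -3, -2, 1}.
The Hessian is diagonal: diag(F_pp, F_qq). Second derivatives: F_pp(-3)=20, F_pp(-2)=-16, F_pp(2)=80; F_qq(-4)=150, F_qq(-3)=-60, F_qq(-2)=90, F_qq(1)=-900.
Saddle points occur where the two diagonal entries have opposite signs: (-3, -3), (-3, 1), (-2, -4), (-2, -2), (2, -3), (2, 1). Count: 6.

6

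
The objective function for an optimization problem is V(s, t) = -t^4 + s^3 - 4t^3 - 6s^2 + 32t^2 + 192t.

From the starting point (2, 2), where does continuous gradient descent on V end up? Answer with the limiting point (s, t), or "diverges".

(4, -3)

V is separable, so gradient descent decouples: s follows -∂V/∂s, t follows -∂V/∂t.
∂V/∂s = 3s(s - 4); at s=2 this is -12, so s increases.
∂V/∂t = -4(t - 4)(t + 3)(t + 4); at t=2 this is 240, so t decreases.
s converges to its nearest critical value 4 (a local min of the s-part); t converges to -3. The iterate converges to (4, -3).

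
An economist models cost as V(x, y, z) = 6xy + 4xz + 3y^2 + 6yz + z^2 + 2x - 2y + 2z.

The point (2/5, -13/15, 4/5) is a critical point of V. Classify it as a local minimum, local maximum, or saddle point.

The Hessian is constant: H = [[0, 6, 4], [6, 6, 6], [4, 6, 2]].
Leading principal minors: Δ₁ = 0, Δ₂ = -36, Δ₃ = 120.
The minors fit neither the all-positive nor the alternating-sign pattern, so H is indefinite: a saddle point.

saddle point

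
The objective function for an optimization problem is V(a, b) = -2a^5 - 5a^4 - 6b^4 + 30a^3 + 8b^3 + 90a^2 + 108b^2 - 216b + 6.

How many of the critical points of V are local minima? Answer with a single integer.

2

V separates as a function of a plus a function of b, so ∇V=0 decouples.
∂V/∂a = -10a(a - 3)(a + 2)(a + 3) = 0 at a ∈ {-3, -2, 0, 3}; ∂V/∂b = -24(b - 3)(b - 1)(b + 3) = 0 at b ∈ {-3, 1, 3}.
The Hessian is diagonal: diag(V_aa, V_bb). Second derivatives: V_aa(-3)=180, V_aa(-2)=-100, V_aa(0)=180, V_aa(3)=-900; V_bb(-3)=-576, V_bb(1)=192, V_bb(3)=-288.
Local minima occur where both diagonal entries positive: (-3, 1), (0, 1). Count: 2.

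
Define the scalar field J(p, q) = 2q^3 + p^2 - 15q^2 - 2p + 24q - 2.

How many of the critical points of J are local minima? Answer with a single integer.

1

J separates as a function of p plus a function of q, so ∇J=0 decouples.
∂J/∂p = 2(p - 1) = 0 at p ∈ {1}; ∂J/∂q = 6(q - 4)(q - 1) = 0 at q ∈ {1, 4}.
The Hessian is diagonal: diag(J_pp, J_qq). Second derivatives: J_pp(1)=2; J_qq(1)=-18, J_qq(4)=18.
Local minima occur where both diagonal entries positive: (1, 4). Count: 1.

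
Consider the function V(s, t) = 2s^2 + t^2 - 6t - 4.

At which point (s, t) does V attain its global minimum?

V(s,t) separates as P(s) + Q(t) − 4, so its minimum is min P + min Q − 4.
P'(s) = 4s vanishes at s ∈ {0}; Q'(t) = 2(t - 3) vanishes at t ∈ {3}.
Local minima of P (where P''>0): P(0)=0. Local minima of Q: Q(3)=-9.
So the global minimum of V is P(0) + Q(3) − 4 = 0 − 9 − 4 = -13, attained at (0, 3).

(0, 3)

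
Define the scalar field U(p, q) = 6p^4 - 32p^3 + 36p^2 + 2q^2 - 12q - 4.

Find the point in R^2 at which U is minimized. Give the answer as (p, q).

(3, 3)

U(p,q) separates as A(p) + B(q) − 4, so its minimum is min A + min B − 4.
A'(p) = 24p(p - 3)(p - 1) vanishes at p ∈ {0, 1, 3}; B'(q) = 4q - 12 vanishes at q ∈ {3}.
Local minima of A (where A''>0): A(0)=0, A(3)=-54. Local minima of B: B(3)=-18.
So the global minimum of U is A(3) + B(3) − 4 = -54 − 18 − 4 = -76, attained at (3, 3).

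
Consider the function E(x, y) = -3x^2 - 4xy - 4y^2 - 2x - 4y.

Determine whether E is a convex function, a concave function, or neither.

E is quadratic, so its Hessian is the constant matrix H = [[-6, -4], [-4, -8]].
det(H) = 32, tr(H) = -14.
det(H) > 0 and tr(H) < 0, so H is negative definite everywhere: concave.

concave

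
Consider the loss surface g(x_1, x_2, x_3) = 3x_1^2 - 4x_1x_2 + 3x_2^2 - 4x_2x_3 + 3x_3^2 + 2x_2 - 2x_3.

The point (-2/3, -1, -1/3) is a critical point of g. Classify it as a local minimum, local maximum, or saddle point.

The Hessian is constant: H = [[6, -4, 0], [-4, 6, -4], [0, -4, 6]].
Leading principal minors: Δ₁ = 6, Δ₂ = 20, Δ₃ = 24.
All leading minors are positive, so H is positive definite: a local minimum.

local minimum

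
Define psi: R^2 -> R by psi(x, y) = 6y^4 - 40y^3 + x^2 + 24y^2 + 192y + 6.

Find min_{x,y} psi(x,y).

psi(x,y) separates as P(x) + Q(y) + 6, so its minimum is min P + min Q + 6.
P'(x) = 2x vanishes at x ∈ {0}; Q'(y) = 24(y - 4)(y - 2)(y + 1) vanishes at y ∈ {-1, 2, 4}.
Local minima of P (where P''>0): P(0)=0. Local minima of Q: Q(-1)=-122, Q(4)=128.
So the global minimum of psi is P(0) + Q(-1) + 6 = 0 − 122 + 6 = -116, attained at (0, -1).

-116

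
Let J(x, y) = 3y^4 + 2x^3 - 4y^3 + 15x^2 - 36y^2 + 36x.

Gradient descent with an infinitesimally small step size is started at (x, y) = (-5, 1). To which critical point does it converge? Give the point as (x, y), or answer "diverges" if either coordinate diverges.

diverges

J is separable, so gradient descent decouples: x follows -∂J/∂x, y follows -∂J/∂y.
∂J/∂x = 6(x + 2)(x + 3); at x=-5 this is 36, so x decreases.
∂J/∂y = 12y(y - 3)(y + 2); at y=1 this is -72, so y increases.
The x-coordinate has no critical point in that direction and runs off to infinity.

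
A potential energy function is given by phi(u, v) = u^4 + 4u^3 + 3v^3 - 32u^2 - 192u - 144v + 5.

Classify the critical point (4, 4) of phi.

The mixed partial ∂²phi/∂u∂v is 0, so the Hessian at any point is diag(phi_uu, phi_vv) = diag(4(3u^2 + 6u - 16), 18v).
At (4, 4): H = diag(224, 72).
Both eigenvalues are positive, so H is positive definite: a local minimum.

local minimum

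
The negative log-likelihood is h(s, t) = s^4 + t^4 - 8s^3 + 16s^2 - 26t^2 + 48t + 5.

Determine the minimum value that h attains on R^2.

-347

h(s,t) separates as P(s) + Q(t) + 5, so its minimum is min P + min Q + 5.
P'(s) = 4s(s - 4)(s - 2) vanishes at s ∈ {0, 2, 4}; Q'(t) = 4(t - 3)(t - 1)(t + 4) vanishes at t ∈ {-4, 1, 3}.
Local minima of P (where P''>0): P(0)=0, P(4)=0. Local minima of Q: Q(-4)=-352, Q(3)=-9.
So the global minimum of h is P(0) + Q(-4) + 5 = 0 − 352 + 5 = -347, attained at (0, -4).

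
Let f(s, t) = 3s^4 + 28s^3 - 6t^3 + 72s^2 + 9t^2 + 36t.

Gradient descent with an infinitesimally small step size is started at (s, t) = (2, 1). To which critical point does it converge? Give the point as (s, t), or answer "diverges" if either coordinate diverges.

(0, -1)

f is separable, so gradient descent decouples: s follows -∂f/∂s, t follows -∂f/∂t.
∂f/∂s = 12s(s + 3)(s + 4); at s=2 this is 720, so s decreases.
∂f/∂t = -18(t - 2)(t + 1); at t=1 this is 36, so t decreases.
s converges to its nearest critical value 0 (a local min of the s-part); t converges to -1. The iterate converges to (0, -1).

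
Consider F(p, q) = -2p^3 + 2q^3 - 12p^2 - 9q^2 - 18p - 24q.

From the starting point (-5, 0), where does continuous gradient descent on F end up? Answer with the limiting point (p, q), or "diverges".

F is separable, so gradient descent decouples: p follows -∂F/∂p, q follows -∂F/∂q.
∂F/∂p = -6(p + 1)(p + 3); at p=-5 this is -48, so p increases.
∂F/∂q = 6(q - 4)(q + 1); at q=0 this is -24, so q increases.
p converges to its nearest critical value -3 (a local min of the p-part); q converges to 4. The iterate converges to (-3, 4).

(-3, 4)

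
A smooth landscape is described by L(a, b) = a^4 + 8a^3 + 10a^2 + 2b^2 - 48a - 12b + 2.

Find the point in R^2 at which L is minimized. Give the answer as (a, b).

(1, 3)

L(a,b) separates as P(a) + Q(b) + 2, so its minimum is min P + min Q + 2.
P'(a) = 4(a - 1)(a + 3)(a + 4) vanishes at a ∈ {-4, -3, 1}; Q'(b) = 4b - 12 vanishes at b ∈ {3}.
Local minima of P (where P''>0): P(-4)=96, P(1)=-29. Local minima of Q: Q(3)=-18.
So the global minimum of L is P(1) + Q(3) + 2 = -29 − 18 + 2 = -45, attained at (1, 3).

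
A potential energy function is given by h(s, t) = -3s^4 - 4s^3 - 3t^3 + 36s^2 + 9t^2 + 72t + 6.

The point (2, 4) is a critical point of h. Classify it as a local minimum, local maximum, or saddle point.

local maximum

The mixed partial ∂²h/∂s∂t is 0, so the Hessian at any point is diag(h_ss, h_tt) = diag(12(-3s^2 - 2s + 6), 18(-t + 1)).
At (2, 4): H = diag(-120, -54).
Both eigenvalues are negative, so H is negative definite: a local maximum.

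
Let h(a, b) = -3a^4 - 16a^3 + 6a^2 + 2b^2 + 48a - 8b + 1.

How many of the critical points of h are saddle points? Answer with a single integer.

2

h separates as a function of a plus a function of b, so ∇h=0 decouples.
∂h/∂a = -12(a - 1)(a + 1)(a + 4) = 0 at a ∈ {-4, -1, 1}; ∂h/∂b = 4(b - 2) = 0 at b ∈ {2}.
The Hessian is diagonal: diag(h_aa, h_bb). Second derivatives: h_aa(-4)=-180, h_aa(-1)=72, h_aa(1)=-120; h_bb(2)=4.
Saddle points occur where the two diagonal entries have opposite signs: (-4, 2), (1, 2). Count: 2.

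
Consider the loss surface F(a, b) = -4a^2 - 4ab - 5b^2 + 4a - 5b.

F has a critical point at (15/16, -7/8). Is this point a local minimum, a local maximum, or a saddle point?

The Hessian of F is constant: H = [[-8, -4], [-4, -10]].
det(H) = (-8)·(-10) − (-4)² = 64.
det(H) > 0 and tr(H) = -18 < 0, so H is negative definite and the point is a local maximum.

local maximum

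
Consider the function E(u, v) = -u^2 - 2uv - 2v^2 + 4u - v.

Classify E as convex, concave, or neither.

concave

E is quadratic, so its Hessian is the constant matrix H = [[-2, -2], [-2, -4]].
det(H) = 4, tr(H) = -6.
det(H) > 0 and tr(H) < 0, so H is negative definite everywhere: concave.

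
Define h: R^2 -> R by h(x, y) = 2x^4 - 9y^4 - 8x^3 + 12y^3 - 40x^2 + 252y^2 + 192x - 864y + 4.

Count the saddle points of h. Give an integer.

h separates as a function of x plus a function of y, so ∇h=0 decouples.
∂h/∂x = 8(x - 4)(x - 2)(x + 3) = 0 at x ∈ {-3, 2, 4}; ∂h/∂y = -36(y - 3)(y - 2)(y + 4) = 0 at y ∈ {-4, 2, 3}.
The Hessian is diagonal: diag(h_xx, h_yy). Second derivatives: h_xx(-3)=280, h_xx(2)=-80, h_xx(4)=112; h_yy(-4)=-1512, h_yy(2)=216, h_yy(3)=-252.
Saddle points occur where the two diagonal entries have opposite signs: (-3, -4), (-3, 3), (2, 2), (4, -4), (4, 3). Count: 5.

5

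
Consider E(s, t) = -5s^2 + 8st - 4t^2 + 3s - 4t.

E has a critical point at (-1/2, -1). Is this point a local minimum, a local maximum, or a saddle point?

local maximum

The Hessian of E is constant: H = [[-10, 8], [8, -8]].
det(H) = (-10)·(-8) − 8² = 16.
det(H) > 0 and tr(H) = -18 < 0, so H is negative definite and the point is a local maximum.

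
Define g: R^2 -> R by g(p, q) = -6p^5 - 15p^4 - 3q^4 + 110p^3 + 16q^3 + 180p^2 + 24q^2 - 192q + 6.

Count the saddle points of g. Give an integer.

g separates as a function of p plus a function of q, so ∇g=0 decouples.
∂g/∂p = -30p(p - 3)(p + 1)(p + 4) = 0 at p ∈ {-4, -1, 0, 3}; ∂g/∂q = -12(q - 4)(q - 2)(q + 2) = 0 at q ∈ {-2, 2, 4}.
The Hessian is diagonal: diag(g_pp, g_qq). Second derivatives: g_pp(-4)=2520, g_pp(-1)=-360, g_pp(0)=360, g_pp(3)=-2520; g_qq(-2)=-288, g_qq(2)=96, g_qq(4)=-144.
Saddle points occur where the two diagonal entries have opposite signs: (-4, -2), (-4, 4), (-1, 2), (0, -2), (0, 4), (3, 2). Count: 6.

6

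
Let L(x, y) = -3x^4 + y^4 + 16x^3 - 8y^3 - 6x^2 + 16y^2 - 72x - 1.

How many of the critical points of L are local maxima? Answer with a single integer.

L separates as a function of x plus a function of y, so ∇L=0 decouples.
∂L/∂x = -12(x - 3)(x - 2)(x + 1) = 0 at x ∈ {-1, 2, 3}; ∂L/∂y = 4y(y - 4)(y - 2) = 0 at y ∈ {0, 2, 4}.
The Hessian is diagonal: diag(L_xx, L_yy). Second derivatives: L_xx(-1)=-144, L_xx(2)=36, L_xx(3)=-48; L_yy(0)=32, L_yy(2)=-16, L_yy(4)=32.
Local maxima occur where both diagonal entries negative: (-1, 2), (3, 2). Count: 2.

2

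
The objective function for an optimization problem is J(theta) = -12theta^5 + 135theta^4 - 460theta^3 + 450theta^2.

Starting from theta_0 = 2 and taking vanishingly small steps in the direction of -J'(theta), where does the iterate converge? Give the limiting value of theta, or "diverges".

3

J'(theta) = -60theta(theta - 5)(theta - 3)(theta - 1), so J'(2) = -360.
Gradient descent moves in the -J' direction, i.e. theta is increasing.
The nearest critical point in that direction is theta = 3, where J'' = 720 > 0 (a local minimum). The iterate converges there.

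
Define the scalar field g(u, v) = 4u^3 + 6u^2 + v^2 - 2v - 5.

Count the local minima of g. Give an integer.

1

g separates as a function of u plus a function of v, so ∇g=0 decouples.
∂g/∂u = 12u(u + 1) = 0 at u ∈ {-1, 0}; ∂g/∂v = 2(v - 1) = 0 at v ∈ {1}.
The Hessian is diagonal: diag(g_uu, g_vv). Second derivatives: g_uu(-1)=-12, g_uu(0)=12; g_vv(1)=2.
Local minima occur where both diagonal entries positive: (0, 1). Count: 1.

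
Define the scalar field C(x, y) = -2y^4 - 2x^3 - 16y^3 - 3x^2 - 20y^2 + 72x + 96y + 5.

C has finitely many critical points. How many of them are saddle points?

C separates as a function of x plus a function of y, so ∇C=0 decouples.
∂C/∂x = -6(x - 3)(x + 4) = 0 at x ∈ {-4, 3}; ∂C/∂y = -8(y - 1)(y + 3)(y + 4) = 0 at y ∈ {-4, -3, 1}.
The Hessian is diagonal: diag(C_xx, C_yy). Second derivatives: C_xx(-4)=42, C_xx(3)=-42; C_yy(-4)=-40, C_yy(-3)=32, C_yy(1)=-160.
Saddle points occur where the two diagonal entries have opposite signs: (-4, -4), (-4, 1), (3, -3). Count: 3.

3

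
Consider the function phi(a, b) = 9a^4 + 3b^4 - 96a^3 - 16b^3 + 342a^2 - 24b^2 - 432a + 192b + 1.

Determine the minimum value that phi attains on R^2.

-480

phi(a,b) separates as P(a) + Q(b) + 1, so its minimum is min P + min Q + 1.
P'(a) = 36(a - 4)(a - 3)(a - 1) vanishes at a ∈ {1, 3, 4}; Q'(b) = 12(b - 4)(b - 2)(b + 2) vanishes at b ∈ {-2, 2, 4}.
Local minima of P (where P''>0): P(1)=-177, P(4)=-96. Local minima of Q: Q(-2)=-304, Q(4)=128.
So the global minimum of phi is P(1) + Q(-2) + 1 = -177 − 304 + 1 = -480, attained at (1, -2).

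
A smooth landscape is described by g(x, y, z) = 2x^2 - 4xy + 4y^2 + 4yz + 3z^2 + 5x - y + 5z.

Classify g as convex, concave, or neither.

g is quadratic, so its Hessian is the constant matrix H = [[4, -4, 0], [-4, 8, 4], [0, 4, 6]].
Leading principal minors: 4, 16, 32.
All positive ⇒ H ≻ 0 ⇒ convex.

convex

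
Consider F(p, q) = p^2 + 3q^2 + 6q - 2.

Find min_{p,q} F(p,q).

F(p,q) separates as A(p) + B(q) − 2, so its minimum is min A + min B − 2.
A'(p) = 2p vanishes at p ∈ {0}; B'(q) = 6q + 6 vanishes at q ∈ {-1}.
Local minima of A (where A''>0): A(0)=0. Local minima of B: B(-1)=-3.
So the global minimum of F is A(0) + B(-1) − 2 = 0 − 3 − 2 = -5, attained at (0, -1).

-5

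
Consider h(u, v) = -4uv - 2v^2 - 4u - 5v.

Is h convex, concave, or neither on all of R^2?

h is quadratic, so its Hessian is the constant matrix H = [[0, -4], [-4, -4]].
det(H) = -16, tr(H) = -4.
det(H) < 0, so H is indefinite: neither convex nor concave.

neither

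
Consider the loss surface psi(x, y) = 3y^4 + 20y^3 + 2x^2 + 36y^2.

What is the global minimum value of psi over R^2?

psi(x,y) separates as P(x) + Q(y), so its minimum is min P + min Q.
P'(x) = 4x vanishes at x ∈ {0}; Q'(y) = 12y(y + 2)(y + 3) vanishes at y ∈ {-3, -2, 0}.
Local minima of P (where P''>0): P(0)=0. Local minima of Q: Q(-3)=27, Q(0)=0.
So the global minimum of psi is P(0) + Q(0) = 0 + 0 = 0, attained at (0, 0).

0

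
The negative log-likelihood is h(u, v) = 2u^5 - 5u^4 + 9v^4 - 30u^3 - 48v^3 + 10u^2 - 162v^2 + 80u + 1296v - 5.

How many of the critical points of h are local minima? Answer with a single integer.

h separates as a function of u plus a function of v, so ∇h=0 decouples.
∂h/∂u = 10(u - 4)(u - 1)(u + 1)(u + 2) = 0 at u ∈ {-2, -1, 1, 4}; ∂h/∂v = 36(v - 4)(v - 3)(v + 3) = 0 at v ∈ {-3, 3, 4}.
The Hessian is diagonal: diag(h_uu, h_vv). Second derivatives: h_uu(-2)=-180, h_uu(-1)=100, h_uu(1)=-180, h_uu(4)=900; h_vv(-3)=1512, h_vv(3)=-216, h_vv(4)=252.
Local minima occur where both diagonal entries positive: (-1, -3), (-1, 4), (4, -3), (4, 4). Count: 4.

4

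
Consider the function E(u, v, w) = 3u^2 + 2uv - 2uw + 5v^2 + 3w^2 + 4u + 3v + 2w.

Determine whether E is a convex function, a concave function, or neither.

convex

E is quadratic, so its Hessian is the constant matrix H = [[6, 2, -2], [2, 10, 0], [-2, 0, 6]].
Leading principal minors: 6, 56, 296.
All positive ⇒ H ≻ 0 ⇒ convex.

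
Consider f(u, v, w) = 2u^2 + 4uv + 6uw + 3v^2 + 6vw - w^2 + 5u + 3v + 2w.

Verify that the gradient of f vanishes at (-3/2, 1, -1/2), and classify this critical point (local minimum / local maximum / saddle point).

∇f = (4u + 4v + 6w + 5, 4u + 6v + 6w + 3, 6u + 6v - 2w + 2); substituting (-3/2, 1, -1/2) gives ∇f = (0, 0, 0), so (-3/2, 1, -1/2) is indeed a critical point.
The Hessian is constant: H = [[4, 4, 6], [4, 6, 6], [6, 6, -2]].
Leading principal minors: Δ₁ = 4, Δ₂ = 8, Δ₃ = -88.
The minors fit neither the all-positive nor the alternating-sign pattern, so H is indefinite: a saddle point.

saddle point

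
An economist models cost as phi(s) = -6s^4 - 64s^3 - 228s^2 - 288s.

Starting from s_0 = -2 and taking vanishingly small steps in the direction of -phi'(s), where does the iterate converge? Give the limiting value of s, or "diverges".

-3

phi'(s) = -24(s + 1)(s + 3)(s + 4), so phi'(-2) = 48.
Gradient descent moves in the -phi' direction, i.e. s is decreasing.
The nearest critical point in that direction is s = -3, where phi'' = 48 > 0 (a local minimum). The iterate converges there.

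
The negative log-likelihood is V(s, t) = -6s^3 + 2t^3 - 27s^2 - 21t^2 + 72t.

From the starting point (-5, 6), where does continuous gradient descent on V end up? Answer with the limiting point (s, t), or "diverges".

(-3, 4)

V is separable, so gradient descent decouples: s follows -∂V/∂s, t follows -∂V/∂t.
∂V/∂s = -18s(s + 3); at s=-5 this is -180, so s increases.
∂V/∂t = 6(t - 4)(t - 3); at t=6 this is 36, so t decreases.
s converges to its nearest critical value -3 (a local min of the s-part); t converges to 4. The iterate converges to (-3, 4).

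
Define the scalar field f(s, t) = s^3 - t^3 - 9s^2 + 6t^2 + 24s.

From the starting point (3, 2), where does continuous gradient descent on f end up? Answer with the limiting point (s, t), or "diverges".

(4, 0)

f is separable, so gradient descent decouples: s follows -∂f/∂s, t follows -∂f/∂t.
∂f/∂s = 3(s - 4)(s - 2); at s=3 this is -3, so s increases.
∂f/∂t = -3t(t - 4); at t=2 this is 12, so t decreases.
s converges to its nearest critical value 4 (a local min of the s-part); t converges to 0. The iterate converges to (4, 0).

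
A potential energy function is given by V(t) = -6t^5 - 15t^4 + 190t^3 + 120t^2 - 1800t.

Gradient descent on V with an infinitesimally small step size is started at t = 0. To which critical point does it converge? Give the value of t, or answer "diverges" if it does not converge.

V'(t) = -30(t - 3)(t - 2)(t + 2)(t + 5), so V'(0) = -1800.
Gradient descent moves in the -V' direction, i.e. t is increasing.
The nearest critical point in that direction is t = 2, where V'' = 840 > 0 (a local minimum). The iterate converges there.

2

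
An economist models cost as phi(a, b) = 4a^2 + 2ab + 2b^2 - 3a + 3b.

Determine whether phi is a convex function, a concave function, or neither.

convex

phi is quadratic, so its Hessian is the constant matrix H = [[8, 2], [2, 4]].
det(H) = 28, tr(H) = 12.
det(H) > 0 and tr(H) > 0, so H is positive definite everywhere: convex.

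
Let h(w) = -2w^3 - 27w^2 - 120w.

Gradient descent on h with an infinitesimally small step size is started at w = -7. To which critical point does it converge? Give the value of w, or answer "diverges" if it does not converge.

-5

h'(w) = -6(w + 4)(w + 5), so h'(-7) = -36.
Gradient descent moves in the -h' direction, i.e. w is increasing.
The nearest critical point in that direction is w = -5, where h'' = 6 > 0 (a local minimum). The iterate converges there.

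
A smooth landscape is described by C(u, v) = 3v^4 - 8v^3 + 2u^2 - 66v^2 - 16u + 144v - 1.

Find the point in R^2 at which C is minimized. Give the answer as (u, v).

(4, -3)

C(u,v) separates as P(u) + Q(v) − 1, so its minimum is min P + min Q − 1.
P'(u) = 4u - 16 vanishes at u ∈ {4}; Q'(v) = 12(v - 4)(v - 1)(v + 3) vanishes at v ∈ {-3, 1, 4}.
Local minima of P (where P''>0): P(4)=-32. Local minima of Q: Q(-3)=-567, Q(4)=-224.
So the global minimum of C is P(4) + Q(-3) − 1 = -32 − 567 − 1 = -600, attained at (4, -3).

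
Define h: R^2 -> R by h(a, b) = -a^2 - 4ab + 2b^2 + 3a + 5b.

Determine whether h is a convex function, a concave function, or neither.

neither

h is quadratic, so its Hessian is the constant matrix H = [[-2, -4], [-4, 4]].
det(H) = -24, tr(H) = 2.
det(H) < 0, so H is indefinite: neither convex nor concave.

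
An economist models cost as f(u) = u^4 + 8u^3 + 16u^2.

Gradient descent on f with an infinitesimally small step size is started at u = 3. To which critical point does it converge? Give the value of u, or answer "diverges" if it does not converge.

0

f'(u) = 4u(u + 2)(u + 4), so f'(3) = 420.
Gradient descent moves in the -f' direction, i.e. u is decreasing.
The nearest critical point in that direction is u = 0, where f'' = 32 > 0 (a local minimum). The iterate converges there.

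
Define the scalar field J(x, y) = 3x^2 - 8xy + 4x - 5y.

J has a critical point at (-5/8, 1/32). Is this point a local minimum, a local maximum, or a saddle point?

saddle point

The Hessian of J is constant: H = [[6, -8], [-8, 0]].
det(H) = 6·0 − (-8)² = -64.
Since det(H) < 0, H is indefinite and the critical point is a saddle point.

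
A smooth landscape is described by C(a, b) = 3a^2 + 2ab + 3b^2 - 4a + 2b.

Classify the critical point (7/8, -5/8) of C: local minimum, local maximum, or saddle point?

local minimum

The Hessian of C is constant: H = [[6, 2], [2, 6]].
det(H) = 6·6 − 2² = 32.
det(H) > 0 and tr(H) = 12 > 0, so H is positive definite and the point is a local minimum.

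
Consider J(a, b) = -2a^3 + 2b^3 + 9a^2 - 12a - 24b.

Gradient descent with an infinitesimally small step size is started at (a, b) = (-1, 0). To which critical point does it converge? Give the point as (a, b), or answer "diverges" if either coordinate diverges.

(1, 2)

J is separable, so gradient descent decouples: a follows -∂J/∂a, b follows -∂J/∂b.
∂J/∂a = -6(a - 2)(a - 1); at a=-1 this is -36, so a increases.
∂J/∂b = 6(b - 2)(b + 2); at b=0 this is -24, so b increases.
a converges to its nearest critical value 1 (a local min of the a-part); b converges to 2. The iterate converges to (1, 2).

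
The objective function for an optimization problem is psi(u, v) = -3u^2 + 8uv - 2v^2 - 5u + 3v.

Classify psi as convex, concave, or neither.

psi is quadratic, so its Hessian is the constant matrix H = [[-6, 8], [8, -4]].
det(H) = -40, tr(H) = -10.
det(H) < 0, so H is indefinite: neither convex nor concave.

neither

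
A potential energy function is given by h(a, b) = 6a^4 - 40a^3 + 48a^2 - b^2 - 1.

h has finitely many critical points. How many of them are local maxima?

h separates as a function of a plus a function of b, so ∇h=0 decouples.
∂h/∂a = 24a(a - 4)(a - 1) = 0 at a ∈ {0, 1, 4}; ∂h/∂b = -2b = 0 at b ∈ {0}.
The Hessian is diagonal: diag(h_aa, h_bb). Second derivatives: h_aa(0)=96, h_aa(1)=-72, h_aa(4)=288; h_bb(0)=-2.
Local maxima occur where both diagonal entries negative: (1, 0). Count: 1.

1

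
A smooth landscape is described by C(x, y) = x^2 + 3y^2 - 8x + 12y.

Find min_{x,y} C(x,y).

C(x,y) separates as P(x) + Q(y), so its minimum is min P + min Q.
P'(x) = 2x - 8 vanishes at x ∈ {4}; Q'(y) = 6y + 12 vanishes at y ∈ {-2}.
Local minima of P (where P''>0): P(4)=-16. Local minima of Q: Q(-2)=-12.
So the global minimum of C is P(4) + Q(-2) = -16 − 12 = -28, attained at (4, -2).

-28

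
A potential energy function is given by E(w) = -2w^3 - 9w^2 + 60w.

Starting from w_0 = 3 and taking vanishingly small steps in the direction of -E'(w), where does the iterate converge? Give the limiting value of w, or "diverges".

E'(w) = -6(w - 2)(w + 5), so E'(3) = -48.
Gradient descent moves in the -E' direction, i.e. w is increasing.
There is no critical point above w=3, and E' keeps the same sign, so the iterate runs off to +∞.

diverges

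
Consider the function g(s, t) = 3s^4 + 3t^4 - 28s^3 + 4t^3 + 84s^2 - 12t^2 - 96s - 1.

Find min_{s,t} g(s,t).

-97

g(s,t) separates as P(s) + Q(t) − 1, so its minimum is min P + min Q − 1.
P'(s) = 12(s - 4)(s - 2)(s - 1) vanishes at s ∈ {1, 2, 4}; Q'(t) = 12t(t - 1)(t + 2) vanishes at t ∈ {-2, 0, 1}.
Local minima of P (where P''>0): P(1)=-37, P(4)=-64. Local minima of Q: Q(-2)=-32, Q(1)=-5.
So the global minimum of g is P(4) + Q(-2) − 1 = -64 − 32 − 1 = -97, attained at (4, -2).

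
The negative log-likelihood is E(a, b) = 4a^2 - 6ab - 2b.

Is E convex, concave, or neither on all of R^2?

E is quadratic, so its Hessian is the constant matrix H = [[8, -6], [-6, 0]].
det(H) = -36, tr(H) = 8.
det(H) < 0, so H is indefinite: neither convex nor concave.

neither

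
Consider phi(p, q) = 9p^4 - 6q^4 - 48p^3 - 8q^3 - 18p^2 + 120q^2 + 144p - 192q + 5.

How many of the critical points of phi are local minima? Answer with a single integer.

phi separates as a function of p plus a function of q, so ∇phi=0 decouples.
∂phi/∂p = 36(p - 4)(p - 1)(p + 1) = 0 at p ∈ {-1, 1, 4}; ∂phi/∂q = -24(q - 2)(q - 1)(q + 4) = 0 at q ∈ {-4, 1, 2}.
The Hessian is diagonal: diag(phi_pp, phi_qq). Second derivatives: phi_pp(-1)=360, phi_pp(1)=-216, phi_pp(4)=540; phi_qq(-4)=-720, phi_qq(1)=120, phi_qq(2)=-144.
Local minima occur where both diagonal entries positive: (-1, 1), (4, 1). Count: 2.

2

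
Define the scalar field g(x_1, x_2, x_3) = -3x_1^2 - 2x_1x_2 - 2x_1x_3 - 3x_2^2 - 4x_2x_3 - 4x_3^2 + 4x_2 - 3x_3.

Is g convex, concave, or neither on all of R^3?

concave

g is quadratic, so its Hessian is the constant matrix H = [[-6, -2, -2], [-2, -6, -4], [-2, -4, -8]].
Leading principal minors: -6, 32, -168.
Signs alternate −, +, − ⇒ H ≺ 0 ⇒ concave.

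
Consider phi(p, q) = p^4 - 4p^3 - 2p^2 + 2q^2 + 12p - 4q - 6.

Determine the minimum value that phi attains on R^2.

-17

phi(p,q) separates as A(p) + B(q) − 6, so its minimum is min A + min B − 6.
A'(p) = 4(p - 3)(p - 1)(p + 1) vanishes at p ∈ {-1, 1, 3}; B'(q) = 4q - 4 vanishes at q ∈ {1}.
Local minima of A (where A''>0): A(-1)=-9, A(3)=-9. Local minima of B: B(1)=-2.
So the global minimum of phi is A(-1) + B(1) − 6 = -9 − 2 − 6 = -17, attained at (-1, 1).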